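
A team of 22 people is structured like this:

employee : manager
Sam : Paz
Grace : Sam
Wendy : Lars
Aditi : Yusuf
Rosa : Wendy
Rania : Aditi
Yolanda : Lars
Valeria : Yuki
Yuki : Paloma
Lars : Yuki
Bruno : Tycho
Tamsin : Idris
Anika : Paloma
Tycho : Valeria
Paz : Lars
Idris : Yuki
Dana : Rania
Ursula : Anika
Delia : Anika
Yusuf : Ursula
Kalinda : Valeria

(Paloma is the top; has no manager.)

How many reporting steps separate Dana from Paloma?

Chain from Dana up to Paloma: Dana → Rania → Aditi → Yusuf → Ursula → Anika → Paloma. That is 6 steps up, so Dana is 6 levels below Paloma.

6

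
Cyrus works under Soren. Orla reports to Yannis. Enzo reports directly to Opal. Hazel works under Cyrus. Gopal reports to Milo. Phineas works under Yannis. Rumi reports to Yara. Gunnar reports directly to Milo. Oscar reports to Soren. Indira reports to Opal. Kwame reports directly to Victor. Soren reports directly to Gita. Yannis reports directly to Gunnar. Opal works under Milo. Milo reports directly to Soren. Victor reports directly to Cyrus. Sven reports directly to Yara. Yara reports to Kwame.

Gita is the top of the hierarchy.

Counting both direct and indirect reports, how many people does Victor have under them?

Victor directly manages Kwame. Under Kwame: Yara, Rumi, Sven (3). That's 4 in total.

4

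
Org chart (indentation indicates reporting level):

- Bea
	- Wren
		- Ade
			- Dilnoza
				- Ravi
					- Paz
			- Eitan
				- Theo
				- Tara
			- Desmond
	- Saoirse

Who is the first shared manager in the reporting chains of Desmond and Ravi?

Ade

Desmond's chain of managers is Ade, Wren, Bea. Ravi's chain of managers is Dilnoza, Ade, Wren, Bea. The first manager that appears in both chains is Ade.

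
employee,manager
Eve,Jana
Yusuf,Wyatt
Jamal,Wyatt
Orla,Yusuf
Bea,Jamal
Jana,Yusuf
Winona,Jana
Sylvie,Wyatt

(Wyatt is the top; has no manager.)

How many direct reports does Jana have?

Jana directly manages Winona, Eve. That is 2 direct reports.

2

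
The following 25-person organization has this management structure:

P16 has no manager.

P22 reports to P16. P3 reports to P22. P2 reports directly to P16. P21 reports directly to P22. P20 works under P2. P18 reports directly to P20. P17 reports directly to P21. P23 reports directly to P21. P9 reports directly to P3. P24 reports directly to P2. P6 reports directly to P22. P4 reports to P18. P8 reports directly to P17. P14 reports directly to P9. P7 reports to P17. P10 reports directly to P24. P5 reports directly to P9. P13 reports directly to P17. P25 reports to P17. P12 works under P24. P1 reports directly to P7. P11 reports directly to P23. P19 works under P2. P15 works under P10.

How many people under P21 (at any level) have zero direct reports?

The people in P21's organization with no one reporting to them are P11, P25, P13, P1, P8. That is 5.

5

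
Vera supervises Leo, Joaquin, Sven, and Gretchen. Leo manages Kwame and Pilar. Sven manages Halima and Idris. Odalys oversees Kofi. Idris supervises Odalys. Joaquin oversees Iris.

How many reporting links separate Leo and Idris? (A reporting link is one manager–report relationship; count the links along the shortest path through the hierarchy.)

3

Leo is 1 level below Vera, and Idris is 2 levels below Vera (their lowest common manager). The shortest path runs up from Leo to Vera and back down to Idris: 1 + 2 = 3 links.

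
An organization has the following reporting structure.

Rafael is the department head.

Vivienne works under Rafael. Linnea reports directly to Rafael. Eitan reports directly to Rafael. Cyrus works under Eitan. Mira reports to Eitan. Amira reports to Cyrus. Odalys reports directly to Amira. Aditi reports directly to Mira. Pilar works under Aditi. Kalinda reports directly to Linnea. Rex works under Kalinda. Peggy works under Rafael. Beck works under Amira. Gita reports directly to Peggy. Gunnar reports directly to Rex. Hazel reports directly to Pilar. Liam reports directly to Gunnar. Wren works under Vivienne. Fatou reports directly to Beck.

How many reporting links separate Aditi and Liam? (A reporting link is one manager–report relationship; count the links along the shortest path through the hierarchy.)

Aditi is 3 levels below Rafael, and Liam is 5 levels below Rafael (their lowest common manager). The shortest path runs up from Aditi to Rafael and back down to Liam: 3 + 5 = 8 links.

8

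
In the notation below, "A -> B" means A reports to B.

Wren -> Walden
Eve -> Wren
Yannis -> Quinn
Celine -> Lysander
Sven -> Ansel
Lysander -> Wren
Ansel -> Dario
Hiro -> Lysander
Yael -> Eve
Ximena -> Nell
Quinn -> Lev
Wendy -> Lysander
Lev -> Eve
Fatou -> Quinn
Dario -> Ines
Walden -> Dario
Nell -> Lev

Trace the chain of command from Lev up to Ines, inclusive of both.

Lev -> Eve -> Wren -> Walden -> Dario -> Ines

Lev reports to Eve. Eve reports to Wren. Wren reports to Walden. Walden reports to Dario. Dario reports to Ines. Ines is at the top.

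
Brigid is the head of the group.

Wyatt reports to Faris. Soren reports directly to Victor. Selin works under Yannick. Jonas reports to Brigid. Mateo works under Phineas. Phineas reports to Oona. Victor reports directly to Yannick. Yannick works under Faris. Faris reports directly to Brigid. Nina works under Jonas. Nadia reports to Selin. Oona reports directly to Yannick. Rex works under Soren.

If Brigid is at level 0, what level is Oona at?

Chain from Oona up to Brigid: Oona → Yannick → Faris → Brigid. That is 3 steps up, so Oona is 3 levels below Brigid.

3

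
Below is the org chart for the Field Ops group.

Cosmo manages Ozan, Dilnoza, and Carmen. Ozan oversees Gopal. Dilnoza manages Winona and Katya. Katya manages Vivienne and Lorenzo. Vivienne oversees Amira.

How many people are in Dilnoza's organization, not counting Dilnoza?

Dilnoza directly manages Katya, Winona. Under Katya: Lorenzo, Vivienne, Amira (3). Winona has no reports. So Dilnoza's organization is 2 direct reports plus everyone under them: 4 + 1 = 5.

5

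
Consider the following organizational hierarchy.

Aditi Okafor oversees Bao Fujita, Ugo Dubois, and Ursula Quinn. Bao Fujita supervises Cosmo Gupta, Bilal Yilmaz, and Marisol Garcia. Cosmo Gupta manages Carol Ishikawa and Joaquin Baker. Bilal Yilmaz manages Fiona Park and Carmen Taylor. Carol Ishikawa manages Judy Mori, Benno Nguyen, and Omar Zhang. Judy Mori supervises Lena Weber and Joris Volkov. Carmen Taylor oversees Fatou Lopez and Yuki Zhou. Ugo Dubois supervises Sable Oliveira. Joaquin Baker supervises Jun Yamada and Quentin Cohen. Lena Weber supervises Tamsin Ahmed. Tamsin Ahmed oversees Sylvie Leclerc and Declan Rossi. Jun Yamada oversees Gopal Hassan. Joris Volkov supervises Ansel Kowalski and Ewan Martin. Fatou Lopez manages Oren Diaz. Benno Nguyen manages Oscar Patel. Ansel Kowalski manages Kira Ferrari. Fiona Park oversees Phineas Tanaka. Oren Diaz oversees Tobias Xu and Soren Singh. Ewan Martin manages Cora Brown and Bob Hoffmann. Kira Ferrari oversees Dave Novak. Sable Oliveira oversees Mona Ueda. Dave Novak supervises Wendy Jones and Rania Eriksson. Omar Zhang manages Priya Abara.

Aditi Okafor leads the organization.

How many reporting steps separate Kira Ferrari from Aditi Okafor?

Chain from Kira Ferrari up to Aditi Okafor: Kira Ferrari → Ansel Kowalski → Joris Volkov → Judy Mori → Carol Ishikawa → Cosmo Gupta → Bao Fujita → Aditi Okafor. That is 7 steps up, so Kira Ferrari is 7 levels below Aditi Okafor.

7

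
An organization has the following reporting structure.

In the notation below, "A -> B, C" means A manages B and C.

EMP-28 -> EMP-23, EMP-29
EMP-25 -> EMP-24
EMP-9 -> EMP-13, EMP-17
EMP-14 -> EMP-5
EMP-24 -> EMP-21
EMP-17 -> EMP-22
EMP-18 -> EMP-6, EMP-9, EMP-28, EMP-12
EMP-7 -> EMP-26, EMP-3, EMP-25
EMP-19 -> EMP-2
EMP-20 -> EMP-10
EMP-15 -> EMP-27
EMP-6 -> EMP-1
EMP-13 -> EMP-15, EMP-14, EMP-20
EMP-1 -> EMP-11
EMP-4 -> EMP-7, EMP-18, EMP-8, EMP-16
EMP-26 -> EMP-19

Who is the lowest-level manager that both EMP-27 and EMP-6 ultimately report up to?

EMP-18

EMP-27's chain of managers is EMP-15, EMP-13, EMP-9, EMP-18, EMP-4. EMP-6's chain of managers is EMP-18, EMP-4. The first manager that appears in both chains is EMP-18.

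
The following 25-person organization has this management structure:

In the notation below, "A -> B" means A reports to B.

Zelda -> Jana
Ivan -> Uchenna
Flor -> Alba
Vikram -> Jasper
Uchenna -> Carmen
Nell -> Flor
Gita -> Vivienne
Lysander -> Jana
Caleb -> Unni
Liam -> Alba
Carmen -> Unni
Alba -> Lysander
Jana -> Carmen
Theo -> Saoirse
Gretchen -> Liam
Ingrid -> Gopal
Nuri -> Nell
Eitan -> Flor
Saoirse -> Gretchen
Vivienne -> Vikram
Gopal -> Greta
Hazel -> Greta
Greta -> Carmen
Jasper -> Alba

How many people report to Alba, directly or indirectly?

Alba directly manages Jasper, Liam, Flor. Under Jasper: Vikram, Vivienne, Gita (3). Under Liam: Gretchen, Saoirse, Theo (3). Under Flor: Nell, Nuri, Eitan (3). So Alba's organization is 3 direct reports plus everyone under them: 4 + 4 + 4 = 12.

12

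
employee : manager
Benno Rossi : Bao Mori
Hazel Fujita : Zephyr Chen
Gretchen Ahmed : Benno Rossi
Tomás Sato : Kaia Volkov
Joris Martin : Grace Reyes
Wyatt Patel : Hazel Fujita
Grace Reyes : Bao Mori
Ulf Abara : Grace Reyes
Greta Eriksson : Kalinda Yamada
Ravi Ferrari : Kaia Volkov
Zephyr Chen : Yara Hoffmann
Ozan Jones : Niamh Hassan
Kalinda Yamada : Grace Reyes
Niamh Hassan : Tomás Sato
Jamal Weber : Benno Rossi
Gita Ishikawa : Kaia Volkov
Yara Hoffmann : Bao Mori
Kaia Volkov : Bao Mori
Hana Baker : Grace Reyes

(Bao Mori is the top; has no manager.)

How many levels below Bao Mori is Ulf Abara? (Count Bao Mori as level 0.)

Chain from Ulf Abara up to Bao Mori: Ulf Abara → Grace Reyes → Bao Mori. That is 2 steps up, so Ulf Abara is 2 levels below Bao Mori.

2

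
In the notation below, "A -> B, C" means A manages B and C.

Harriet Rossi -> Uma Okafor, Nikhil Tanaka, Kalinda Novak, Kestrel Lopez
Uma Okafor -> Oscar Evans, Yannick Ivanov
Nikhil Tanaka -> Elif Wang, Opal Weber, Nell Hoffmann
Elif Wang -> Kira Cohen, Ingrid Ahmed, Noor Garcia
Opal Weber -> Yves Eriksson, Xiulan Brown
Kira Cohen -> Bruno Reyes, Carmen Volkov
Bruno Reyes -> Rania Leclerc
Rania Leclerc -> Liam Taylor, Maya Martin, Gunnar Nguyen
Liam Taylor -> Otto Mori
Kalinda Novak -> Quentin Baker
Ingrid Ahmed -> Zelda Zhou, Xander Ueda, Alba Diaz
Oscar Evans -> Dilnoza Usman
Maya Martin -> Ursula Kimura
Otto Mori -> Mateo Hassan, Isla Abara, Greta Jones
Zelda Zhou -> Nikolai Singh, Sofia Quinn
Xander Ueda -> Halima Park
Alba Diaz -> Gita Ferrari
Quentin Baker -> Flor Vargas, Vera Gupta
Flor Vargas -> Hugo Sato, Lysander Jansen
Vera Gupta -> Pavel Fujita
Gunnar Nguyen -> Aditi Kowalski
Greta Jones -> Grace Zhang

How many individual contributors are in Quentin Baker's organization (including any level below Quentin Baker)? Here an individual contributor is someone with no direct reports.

3

The people in Quentin Baker's organization with no one reporting to them are Pavel Fujita, Lysander Jansen, Hugo Sato. That is 3.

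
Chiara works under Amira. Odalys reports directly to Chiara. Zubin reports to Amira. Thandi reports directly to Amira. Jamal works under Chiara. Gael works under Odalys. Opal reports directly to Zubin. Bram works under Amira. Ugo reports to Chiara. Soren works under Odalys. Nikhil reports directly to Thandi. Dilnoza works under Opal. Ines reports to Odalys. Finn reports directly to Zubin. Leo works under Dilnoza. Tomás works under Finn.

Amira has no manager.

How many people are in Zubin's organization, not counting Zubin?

Zubin directly manages Opal, Finn. Under Opal: Dilnoza, Leo (2). Under Finn: Tomás (1). So Zubin's organization is 2 direct reports plus everyone under them: 3 + 2 = 5.

5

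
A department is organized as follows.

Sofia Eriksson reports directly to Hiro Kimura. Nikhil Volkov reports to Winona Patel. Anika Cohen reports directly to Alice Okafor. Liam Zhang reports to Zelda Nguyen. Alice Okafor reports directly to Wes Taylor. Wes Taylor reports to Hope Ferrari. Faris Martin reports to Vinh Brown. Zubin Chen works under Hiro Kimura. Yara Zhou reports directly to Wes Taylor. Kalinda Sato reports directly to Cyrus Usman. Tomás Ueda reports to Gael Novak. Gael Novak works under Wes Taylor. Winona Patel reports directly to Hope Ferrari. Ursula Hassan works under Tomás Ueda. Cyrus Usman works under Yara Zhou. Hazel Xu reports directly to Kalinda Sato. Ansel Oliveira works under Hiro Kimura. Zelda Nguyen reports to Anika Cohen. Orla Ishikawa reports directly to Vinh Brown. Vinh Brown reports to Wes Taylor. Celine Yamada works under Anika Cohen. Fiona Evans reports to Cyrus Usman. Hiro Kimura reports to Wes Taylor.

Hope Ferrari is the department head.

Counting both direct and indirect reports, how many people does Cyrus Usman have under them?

3

Cyrus Usman directly manages Kalinda Sato, Fiona Evans. Under Kalinda Sato: Hazel Xu (1). Fiona Evans has no reports. So Cyrus Usman's organization is 2 direct reports plus everyone under them: 2 + 1 = 3.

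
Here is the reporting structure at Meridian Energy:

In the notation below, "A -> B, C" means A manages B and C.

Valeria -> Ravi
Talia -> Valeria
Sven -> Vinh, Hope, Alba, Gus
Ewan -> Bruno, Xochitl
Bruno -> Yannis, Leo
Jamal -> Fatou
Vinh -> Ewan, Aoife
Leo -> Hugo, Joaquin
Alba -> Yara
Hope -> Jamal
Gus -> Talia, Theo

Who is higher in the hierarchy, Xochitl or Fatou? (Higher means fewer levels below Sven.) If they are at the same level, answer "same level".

Both Xochitl and Fatou are 3 levels below Sven.

same level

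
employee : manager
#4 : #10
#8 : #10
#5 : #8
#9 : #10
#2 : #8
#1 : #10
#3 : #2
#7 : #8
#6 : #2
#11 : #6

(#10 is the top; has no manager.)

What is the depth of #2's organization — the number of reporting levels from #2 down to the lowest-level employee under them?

The longest chain under #2 runs #2 → #6 → #11, which is 2 levels below #2.

2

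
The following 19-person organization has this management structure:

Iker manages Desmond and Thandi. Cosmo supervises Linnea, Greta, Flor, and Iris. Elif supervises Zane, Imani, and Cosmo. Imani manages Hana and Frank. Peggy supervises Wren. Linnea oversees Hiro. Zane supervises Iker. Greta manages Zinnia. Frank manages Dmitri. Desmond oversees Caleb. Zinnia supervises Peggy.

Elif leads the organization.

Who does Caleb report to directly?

Caleb reports directly to Desmond.

Desmond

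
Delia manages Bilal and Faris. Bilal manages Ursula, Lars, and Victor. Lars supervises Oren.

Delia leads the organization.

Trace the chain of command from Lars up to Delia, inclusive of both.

Lars reports to Bilal. Bilal reports to Delia. Delia is at the top.

Lars -> Bilal -> Delia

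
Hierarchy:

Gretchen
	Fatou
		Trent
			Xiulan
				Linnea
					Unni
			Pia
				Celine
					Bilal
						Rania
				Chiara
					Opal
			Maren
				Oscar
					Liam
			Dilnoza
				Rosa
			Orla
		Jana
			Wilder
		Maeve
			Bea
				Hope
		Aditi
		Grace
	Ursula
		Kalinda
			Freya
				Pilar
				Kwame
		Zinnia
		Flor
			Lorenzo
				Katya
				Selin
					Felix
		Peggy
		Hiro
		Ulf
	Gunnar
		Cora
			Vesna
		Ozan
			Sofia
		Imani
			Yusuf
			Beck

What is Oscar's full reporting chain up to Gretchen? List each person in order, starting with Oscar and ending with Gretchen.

Oscar reports to Maren. Maren reports to Trent. Trent reports to Fatou. Fatou reports to Gretchen. Gretchen is at the top.

Oscar -> Maren -> Trent -> Fatou -> Gretchen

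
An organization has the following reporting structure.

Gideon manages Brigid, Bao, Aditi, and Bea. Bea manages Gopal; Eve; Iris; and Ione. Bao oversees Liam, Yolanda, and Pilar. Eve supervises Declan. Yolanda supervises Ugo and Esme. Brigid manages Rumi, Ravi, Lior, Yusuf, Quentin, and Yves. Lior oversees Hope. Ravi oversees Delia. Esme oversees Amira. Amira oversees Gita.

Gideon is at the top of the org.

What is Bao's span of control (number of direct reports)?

3

Bao directly manages Yolanda, Liam, Pilar. That is 3 direct reports.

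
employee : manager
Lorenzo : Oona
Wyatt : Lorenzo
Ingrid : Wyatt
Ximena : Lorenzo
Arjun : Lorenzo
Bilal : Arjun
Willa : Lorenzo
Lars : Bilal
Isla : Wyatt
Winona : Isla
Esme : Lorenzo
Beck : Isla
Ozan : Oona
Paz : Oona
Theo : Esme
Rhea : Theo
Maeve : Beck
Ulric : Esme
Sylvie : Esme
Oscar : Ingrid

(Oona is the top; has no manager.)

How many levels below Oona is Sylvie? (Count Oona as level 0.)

3

Chain from Sylvie up to Oona: Sylvie → Esme → Lorenzo → Oona. That is 3 steps up, so Sylvie is 3 levels below Oona.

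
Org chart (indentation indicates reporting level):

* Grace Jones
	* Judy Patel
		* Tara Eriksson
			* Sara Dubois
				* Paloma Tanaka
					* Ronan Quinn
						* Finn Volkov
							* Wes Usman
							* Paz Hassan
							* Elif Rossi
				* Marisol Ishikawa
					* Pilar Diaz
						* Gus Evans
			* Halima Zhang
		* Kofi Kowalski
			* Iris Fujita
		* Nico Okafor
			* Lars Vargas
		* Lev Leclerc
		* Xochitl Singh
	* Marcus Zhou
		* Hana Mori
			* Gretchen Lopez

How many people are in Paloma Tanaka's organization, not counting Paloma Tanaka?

5

Paloma Tanaka directly manages Ronan Quinn. Under Ronan Quinn: Finn Volkov, Elif Rossi, Paz Hassan, Wes Usman (4). That's 5 in total.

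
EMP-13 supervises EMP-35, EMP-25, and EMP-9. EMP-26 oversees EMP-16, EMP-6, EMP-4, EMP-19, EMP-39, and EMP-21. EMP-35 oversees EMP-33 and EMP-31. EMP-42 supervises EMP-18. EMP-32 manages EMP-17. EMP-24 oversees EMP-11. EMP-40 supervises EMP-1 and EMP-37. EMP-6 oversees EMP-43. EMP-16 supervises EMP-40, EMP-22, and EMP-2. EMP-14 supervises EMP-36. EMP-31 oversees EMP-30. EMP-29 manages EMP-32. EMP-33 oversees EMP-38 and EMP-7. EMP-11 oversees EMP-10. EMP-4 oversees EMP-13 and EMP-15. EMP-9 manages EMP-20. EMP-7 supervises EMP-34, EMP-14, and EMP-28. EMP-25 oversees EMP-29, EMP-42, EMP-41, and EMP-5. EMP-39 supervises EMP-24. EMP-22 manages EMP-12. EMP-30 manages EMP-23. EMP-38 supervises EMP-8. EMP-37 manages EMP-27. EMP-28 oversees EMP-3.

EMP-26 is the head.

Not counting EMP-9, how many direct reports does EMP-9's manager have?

2

EMP-9 reports to EMP-13. EMP-13's other direct reports are EMP-35, EMP-25 — 2 peers.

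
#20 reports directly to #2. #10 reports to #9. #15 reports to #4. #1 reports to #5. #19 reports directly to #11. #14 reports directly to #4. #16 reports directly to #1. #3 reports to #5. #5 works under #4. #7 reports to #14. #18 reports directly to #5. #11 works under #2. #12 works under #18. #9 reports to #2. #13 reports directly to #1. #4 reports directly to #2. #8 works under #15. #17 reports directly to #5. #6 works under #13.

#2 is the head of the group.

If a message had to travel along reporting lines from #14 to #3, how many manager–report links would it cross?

3

#14 is 1 level below #4, and #3 is 2 levels below #4 (their lowest common manager). The shortest path runs up from #14 to #4 and back down to #3: 1 + 2 = 3 links.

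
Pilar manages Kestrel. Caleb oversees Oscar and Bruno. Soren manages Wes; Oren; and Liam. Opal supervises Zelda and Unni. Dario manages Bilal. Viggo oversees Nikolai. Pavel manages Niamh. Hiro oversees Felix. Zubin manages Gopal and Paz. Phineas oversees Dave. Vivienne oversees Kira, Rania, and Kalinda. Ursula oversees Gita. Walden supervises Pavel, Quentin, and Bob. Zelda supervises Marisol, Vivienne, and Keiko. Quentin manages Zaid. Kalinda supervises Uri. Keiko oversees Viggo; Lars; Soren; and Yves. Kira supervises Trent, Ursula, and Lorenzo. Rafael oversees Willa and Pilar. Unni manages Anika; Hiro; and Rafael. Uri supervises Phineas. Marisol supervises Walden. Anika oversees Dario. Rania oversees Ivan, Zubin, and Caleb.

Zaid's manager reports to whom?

Zaid reports to Quentin, and Quentin reports to Walden. So Zaid's skip-level manager is Walden.

Walden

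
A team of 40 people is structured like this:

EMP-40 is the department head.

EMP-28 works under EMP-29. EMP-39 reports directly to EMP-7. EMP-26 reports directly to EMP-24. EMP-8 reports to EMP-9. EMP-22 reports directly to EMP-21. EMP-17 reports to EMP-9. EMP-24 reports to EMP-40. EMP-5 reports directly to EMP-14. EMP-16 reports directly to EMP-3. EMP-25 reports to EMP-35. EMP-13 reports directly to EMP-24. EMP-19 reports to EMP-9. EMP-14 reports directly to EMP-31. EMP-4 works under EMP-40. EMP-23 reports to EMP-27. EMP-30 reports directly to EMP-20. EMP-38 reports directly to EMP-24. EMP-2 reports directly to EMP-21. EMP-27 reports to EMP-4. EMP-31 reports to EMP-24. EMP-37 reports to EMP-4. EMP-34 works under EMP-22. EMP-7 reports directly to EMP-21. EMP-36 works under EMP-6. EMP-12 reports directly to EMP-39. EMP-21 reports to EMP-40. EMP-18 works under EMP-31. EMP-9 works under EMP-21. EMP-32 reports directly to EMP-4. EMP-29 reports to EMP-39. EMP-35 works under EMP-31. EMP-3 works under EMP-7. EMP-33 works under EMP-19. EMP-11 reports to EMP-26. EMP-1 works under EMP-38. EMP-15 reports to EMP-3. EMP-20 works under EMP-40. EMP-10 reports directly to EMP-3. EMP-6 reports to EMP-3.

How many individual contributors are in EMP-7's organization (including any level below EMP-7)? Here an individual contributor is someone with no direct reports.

The people in EMP-7's organization with no one reporting to them are EMP-15, EMP-16, EMP-10, EMP-36, EMP-12, EMP-28. That is 6.

6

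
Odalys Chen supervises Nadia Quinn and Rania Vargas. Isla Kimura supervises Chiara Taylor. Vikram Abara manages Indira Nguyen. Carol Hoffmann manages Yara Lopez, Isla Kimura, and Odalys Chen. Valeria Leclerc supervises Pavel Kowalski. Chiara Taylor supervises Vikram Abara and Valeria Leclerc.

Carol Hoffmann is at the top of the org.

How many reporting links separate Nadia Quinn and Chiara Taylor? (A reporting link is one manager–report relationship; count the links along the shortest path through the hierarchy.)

4

Nadia Quinn is 2 levels below Carol Hoffmann, and Chiara Taylor is 2 levels below Carol Hoffmann (their lowest common manager). The shortest path runs up from Nadia Quinn to Carol Hoffmann and back down to Chiara Taylor: 2 + 2 = 4 links.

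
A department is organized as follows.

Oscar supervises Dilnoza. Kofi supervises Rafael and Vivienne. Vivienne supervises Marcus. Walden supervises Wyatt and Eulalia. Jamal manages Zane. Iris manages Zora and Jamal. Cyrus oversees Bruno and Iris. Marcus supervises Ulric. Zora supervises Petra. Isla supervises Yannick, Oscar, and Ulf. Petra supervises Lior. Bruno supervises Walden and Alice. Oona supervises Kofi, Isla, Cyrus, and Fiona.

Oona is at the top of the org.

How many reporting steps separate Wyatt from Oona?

4

Chain from Wyatt up to Oona: Wyatt → Walden → Bruno → Cyrus → Oona. That is 4 steps up, so Wyatt is 4 levels below Oona.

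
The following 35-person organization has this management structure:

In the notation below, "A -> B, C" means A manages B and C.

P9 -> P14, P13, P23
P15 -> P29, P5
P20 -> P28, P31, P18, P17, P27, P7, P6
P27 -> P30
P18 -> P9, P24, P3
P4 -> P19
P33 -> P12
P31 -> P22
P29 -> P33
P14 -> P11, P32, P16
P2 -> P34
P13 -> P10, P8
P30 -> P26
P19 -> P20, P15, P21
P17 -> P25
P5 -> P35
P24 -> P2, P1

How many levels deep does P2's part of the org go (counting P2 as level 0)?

The longest chain under P2 runs P2 → P34, which is 1 level below P2.

1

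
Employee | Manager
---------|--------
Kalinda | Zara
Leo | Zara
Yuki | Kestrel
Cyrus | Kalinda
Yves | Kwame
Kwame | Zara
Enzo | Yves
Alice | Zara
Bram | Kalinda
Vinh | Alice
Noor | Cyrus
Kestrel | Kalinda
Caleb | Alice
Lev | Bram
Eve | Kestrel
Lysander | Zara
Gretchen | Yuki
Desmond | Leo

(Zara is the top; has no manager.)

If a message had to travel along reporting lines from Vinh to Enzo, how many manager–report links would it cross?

Vinh is 2 levels below Zara, and Enzo is 3 levels below Zara (their lowest common manager). The shortest path runs up from Vinh to Zara and back down to Enzo: 2 + 3 = 5 links.

5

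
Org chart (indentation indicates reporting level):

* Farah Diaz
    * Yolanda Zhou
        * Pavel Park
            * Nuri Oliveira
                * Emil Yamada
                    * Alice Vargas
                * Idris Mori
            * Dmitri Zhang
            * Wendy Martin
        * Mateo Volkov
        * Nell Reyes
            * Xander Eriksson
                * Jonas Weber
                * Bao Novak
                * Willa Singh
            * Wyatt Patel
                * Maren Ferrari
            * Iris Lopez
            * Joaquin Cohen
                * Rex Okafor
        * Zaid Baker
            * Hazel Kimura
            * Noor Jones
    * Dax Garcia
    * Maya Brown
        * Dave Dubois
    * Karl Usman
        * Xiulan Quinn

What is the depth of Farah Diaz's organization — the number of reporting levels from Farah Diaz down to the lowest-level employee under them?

5

The longest chain under Farah Diaz runs Farah Diaz → Yolanda Zhou → Pavel Park → Nuri Oliveira → Emil Yamada → Alice Vargas, which is 5 levels below Farah Diaz.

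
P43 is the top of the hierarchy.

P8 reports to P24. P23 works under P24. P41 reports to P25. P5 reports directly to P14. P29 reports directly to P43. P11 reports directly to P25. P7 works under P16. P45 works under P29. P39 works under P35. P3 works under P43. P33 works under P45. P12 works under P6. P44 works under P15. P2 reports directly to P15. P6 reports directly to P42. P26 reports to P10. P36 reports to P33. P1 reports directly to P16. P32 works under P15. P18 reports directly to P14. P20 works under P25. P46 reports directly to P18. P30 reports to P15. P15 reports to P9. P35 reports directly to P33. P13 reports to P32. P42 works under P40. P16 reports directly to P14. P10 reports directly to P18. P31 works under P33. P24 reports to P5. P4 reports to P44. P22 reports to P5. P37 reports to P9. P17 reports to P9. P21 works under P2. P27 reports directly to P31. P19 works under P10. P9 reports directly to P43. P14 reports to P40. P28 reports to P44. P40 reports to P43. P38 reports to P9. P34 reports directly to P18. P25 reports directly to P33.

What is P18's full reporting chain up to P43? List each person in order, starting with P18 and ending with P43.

P18 reports to P14. P14 reports to P40. P40 reports to P43. P43 is at the top.

P18 -> P14 -> P40 -> P43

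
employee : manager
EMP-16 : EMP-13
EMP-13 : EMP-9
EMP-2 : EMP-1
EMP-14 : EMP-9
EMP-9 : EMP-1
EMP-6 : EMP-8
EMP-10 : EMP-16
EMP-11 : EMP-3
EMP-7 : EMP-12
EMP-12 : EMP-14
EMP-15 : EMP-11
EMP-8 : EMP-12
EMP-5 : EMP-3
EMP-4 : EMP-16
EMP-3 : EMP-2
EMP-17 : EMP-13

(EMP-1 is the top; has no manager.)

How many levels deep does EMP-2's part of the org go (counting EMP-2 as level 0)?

3

The longest chain under EMP-2 runs EMP-2 → EMP-3 → EMP-11 → EMP-15, which is 3 levels below EMP-2.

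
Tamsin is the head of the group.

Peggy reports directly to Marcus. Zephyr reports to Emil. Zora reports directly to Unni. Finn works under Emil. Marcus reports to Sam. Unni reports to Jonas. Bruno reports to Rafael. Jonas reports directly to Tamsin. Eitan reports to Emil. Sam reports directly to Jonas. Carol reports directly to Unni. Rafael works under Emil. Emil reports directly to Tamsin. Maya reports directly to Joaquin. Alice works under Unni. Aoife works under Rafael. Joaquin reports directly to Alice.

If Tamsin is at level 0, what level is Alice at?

3

Chain from Alice up to Tamsin: Alice → Unni → Jonas → Tamsin. That is 3 steps up, so Alice is 3 levels below Tamsin.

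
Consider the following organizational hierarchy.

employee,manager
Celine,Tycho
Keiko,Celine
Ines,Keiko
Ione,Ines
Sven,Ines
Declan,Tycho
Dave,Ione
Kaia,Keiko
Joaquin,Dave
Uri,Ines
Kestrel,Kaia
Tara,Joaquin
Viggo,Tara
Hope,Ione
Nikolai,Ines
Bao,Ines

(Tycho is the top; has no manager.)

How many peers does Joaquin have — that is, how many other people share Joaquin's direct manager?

0

Joaquin reports to Dave, and Dave has no other direct reports. Joaquin has 0 peers.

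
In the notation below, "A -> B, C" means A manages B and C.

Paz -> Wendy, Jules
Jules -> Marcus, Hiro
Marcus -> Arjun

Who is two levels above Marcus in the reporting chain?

Marcus reports to Jules, and Jules reports to Paz. So Marcus's skip-level manager is Paz.

Paz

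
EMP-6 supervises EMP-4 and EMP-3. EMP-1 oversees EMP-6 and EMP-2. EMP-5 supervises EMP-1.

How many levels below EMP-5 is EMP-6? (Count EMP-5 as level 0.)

2

Chain from EMP-6 up to EMP-5: EMP-6 → EMP-1 → EMP-5. That is 2 steps up, so EMP-6 is 2 levels below EMP-5.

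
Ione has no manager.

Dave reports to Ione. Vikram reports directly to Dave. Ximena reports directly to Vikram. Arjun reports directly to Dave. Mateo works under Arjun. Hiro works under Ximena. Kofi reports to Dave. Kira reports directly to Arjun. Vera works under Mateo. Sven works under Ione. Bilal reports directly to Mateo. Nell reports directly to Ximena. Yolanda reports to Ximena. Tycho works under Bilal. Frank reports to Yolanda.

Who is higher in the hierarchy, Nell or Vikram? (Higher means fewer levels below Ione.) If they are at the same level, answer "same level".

Nell is 4 levels below Ione; Vikram is 2. Vikram is higher.

Vikram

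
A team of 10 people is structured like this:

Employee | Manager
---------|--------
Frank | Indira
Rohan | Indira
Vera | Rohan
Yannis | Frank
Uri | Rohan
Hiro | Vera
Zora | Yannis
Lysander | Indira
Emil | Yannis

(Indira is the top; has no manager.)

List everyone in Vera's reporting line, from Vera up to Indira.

Vera reports to Rohan. Rohan reports to Indira. Indira is at the top.

Vera -> Rohan -> Indira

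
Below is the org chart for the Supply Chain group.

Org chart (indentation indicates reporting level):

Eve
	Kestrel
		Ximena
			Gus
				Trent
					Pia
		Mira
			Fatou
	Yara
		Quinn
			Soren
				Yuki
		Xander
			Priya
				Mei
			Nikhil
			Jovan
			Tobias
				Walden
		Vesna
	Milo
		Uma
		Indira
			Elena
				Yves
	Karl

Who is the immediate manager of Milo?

Milo reports directly to Eve.

Eve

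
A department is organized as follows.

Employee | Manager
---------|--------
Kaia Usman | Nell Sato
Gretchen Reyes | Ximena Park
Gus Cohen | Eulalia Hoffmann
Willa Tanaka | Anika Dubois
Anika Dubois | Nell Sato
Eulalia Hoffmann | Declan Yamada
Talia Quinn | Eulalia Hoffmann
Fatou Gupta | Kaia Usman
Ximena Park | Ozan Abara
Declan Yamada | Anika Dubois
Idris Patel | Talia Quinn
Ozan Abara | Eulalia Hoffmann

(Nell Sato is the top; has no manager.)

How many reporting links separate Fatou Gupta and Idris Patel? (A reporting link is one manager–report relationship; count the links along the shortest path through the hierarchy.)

7

Fatou Gupta is 2 levels below Nell Sato, and Idris Patel is 5 levels below Nell Sato (their lowest common manager). The shortest path runs up from Fatou Gupta to Nell Sato and back down to Idris Patel: 2 + 5 = 7 links.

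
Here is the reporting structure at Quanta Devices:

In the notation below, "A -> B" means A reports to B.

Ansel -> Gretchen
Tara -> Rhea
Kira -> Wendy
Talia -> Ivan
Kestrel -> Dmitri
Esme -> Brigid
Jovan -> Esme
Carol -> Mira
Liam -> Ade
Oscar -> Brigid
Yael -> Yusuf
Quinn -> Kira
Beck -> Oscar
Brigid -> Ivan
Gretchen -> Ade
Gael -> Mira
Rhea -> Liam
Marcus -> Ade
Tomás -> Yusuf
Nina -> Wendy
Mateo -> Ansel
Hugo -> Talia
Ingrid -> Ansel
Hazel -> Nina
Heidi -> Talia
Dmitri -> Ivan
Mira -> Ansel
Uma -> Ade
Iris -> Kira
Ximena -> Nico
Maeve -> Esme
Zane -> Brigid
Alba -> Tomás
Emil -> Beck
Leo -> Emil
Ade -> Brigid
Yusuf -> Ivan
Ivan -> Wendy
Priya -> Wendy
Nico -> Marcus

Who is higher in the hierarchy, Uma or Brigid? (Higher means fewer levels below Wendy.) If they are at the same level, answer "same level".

Brigid

Uma is 4 levels below Wendy; Brigid is 2. Brigid is higher.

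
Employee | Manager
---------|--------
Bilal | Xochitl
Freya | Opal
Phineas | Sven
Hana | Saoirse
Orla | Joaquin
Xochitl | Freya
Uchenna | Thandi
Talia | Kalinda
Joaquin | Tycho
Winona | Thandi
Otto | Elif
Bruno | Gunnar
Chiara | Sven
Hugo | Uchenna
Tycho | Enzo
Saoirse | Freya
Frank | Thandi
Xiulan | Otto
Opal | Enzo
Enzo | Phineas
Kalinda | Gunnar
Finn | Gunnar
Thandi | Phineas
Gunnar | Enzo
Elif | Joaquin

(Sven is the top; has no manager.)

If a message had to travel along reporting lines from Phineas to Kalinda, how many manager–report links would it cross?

Kalinda is in Phineas's organization: the chain from Kalinda up to Phineas is Kalinda → Gunnar → Enzo → Phineas, which is 3 links.

3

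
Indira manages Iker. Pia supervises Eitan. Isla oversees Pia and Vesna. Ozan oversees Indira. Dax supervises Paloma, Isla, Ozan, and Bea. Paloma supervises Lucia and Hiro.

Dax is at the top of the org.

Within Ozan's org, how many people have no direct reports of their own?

1

The only person in Ozan's organization with no one reporting to them is Iker. That is 1.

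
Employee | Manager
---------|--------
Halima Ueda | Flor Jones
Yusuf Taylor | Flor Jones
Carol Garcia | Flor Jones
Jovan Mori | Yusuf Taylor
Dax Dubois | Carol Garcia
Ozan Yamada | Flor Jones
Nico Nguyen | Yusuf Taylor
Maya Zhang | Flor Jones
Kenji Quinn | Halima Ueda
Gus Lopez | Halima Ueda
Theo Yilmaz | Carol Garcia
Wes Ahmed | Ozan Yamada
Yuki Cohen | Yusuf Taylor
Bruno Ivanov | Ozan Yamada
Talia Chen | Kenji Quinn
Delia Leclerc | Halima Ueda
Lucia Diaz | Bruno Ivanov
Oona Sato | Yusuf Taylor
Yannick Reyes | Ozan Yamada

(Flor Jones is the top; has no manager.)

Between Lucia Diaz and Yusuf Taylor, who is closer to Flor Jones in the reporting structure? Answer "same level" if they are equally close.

Yusuf Taylor

Lucia Diaz is 3 levels below Flor Jones; Yusuf Taylor is 1. Yusuf Taylor is higher.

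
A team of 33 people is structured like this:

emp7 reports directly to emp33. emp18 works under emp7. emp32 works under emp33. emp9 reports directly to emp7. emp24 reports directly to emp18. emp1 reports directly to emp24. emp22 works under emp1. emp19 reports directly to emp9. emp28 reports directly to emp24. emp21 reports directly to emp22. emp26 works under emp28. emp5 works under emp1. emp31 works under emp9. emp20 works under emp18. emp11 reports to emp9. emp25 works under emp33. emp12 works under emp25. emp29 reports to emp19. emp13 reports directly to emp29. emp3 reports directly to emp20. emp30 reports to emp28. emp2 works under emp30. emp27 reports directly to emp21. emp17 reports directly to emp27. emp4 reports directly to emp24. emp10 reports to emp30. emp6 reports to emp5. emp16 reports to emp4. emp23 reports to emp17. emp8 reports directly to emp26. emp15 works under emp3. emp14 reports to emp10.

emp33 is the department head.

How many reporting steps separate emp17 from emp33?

8

Chain from emp17 up to emp33: emp17 → emp27 → emp21 → emp22 → emp1 → emp24 → emp18 → emp7 → emp33. That is 8 steps up, so emp17 is 8 levels below emp33.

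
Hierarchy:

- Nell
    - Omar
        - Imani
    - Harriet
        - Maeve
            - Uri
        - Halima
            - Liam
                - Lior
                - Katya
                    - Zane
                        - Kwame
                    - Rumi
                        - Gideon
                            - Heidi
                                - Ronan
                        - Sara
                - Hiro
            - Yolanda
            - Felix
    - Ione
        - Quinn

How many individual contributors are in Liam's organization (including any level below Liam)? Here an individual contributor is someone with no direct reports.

The people in Liam's organization with no one reporting to them are Hiro, Sara, Ronan, Kwame, Lior. That is 5.

5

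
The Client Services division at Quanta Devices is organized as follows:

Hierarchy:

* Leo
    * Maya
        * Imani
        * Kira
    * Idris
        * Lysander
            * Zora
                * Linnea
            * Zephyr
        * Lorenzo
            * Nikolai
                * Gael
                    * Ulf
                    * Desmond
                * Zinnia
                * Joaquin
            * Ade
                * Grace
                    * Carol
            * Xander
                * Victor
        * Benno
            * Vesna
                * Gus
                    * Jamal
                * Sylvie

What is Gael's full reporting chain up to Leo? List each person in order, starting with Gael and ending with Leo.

Gael -> Nikolai -> Lorenzo -> Idris -> Leo

Gael reports to Nikolai. Nikolai reports to Lorenzo. Lorenzo reports to Idris. Idris reports to Leo. Leo is at the top.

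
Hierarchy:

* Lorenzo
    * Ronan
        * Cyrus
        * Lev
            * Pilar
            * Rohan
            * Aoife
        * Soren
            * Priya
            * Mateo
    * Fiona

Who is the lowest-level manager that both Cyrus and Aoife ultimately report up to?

Ronan

Cyrus's chain of managers is Ronan, Lorenzo. Aoife's chain of managers is Lev, Ronan, Lorenzo. The first manager that appears in both chains is Ronan.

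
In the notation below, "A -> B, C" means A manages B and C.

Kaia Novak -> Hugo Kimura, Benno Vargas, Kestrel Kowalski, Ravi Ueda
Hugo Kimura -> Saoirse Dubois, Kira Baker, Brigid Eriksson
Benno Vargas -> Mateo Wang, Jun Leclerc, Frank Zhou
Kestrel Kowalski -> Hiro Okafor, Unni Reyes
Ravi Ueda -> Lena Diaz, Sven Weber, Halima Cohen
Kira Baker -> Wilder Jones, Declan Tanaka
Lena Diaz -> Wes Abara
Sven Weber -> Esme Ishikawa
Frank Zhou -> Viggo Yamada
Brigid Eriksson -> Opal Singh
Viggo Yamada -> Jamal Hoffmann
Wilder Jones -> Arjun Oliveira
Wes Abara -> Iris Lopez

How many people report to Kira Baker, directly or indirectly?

3

Kira Baker directly manages Wilder Jones, Declan Tanaka. Under Wilder Jones: Arjun Oliveira (1). Declan Tanaka has no reports. So Kira Baker's organization is 2 direct reports plus everyone under them: 2 + 1 = 3.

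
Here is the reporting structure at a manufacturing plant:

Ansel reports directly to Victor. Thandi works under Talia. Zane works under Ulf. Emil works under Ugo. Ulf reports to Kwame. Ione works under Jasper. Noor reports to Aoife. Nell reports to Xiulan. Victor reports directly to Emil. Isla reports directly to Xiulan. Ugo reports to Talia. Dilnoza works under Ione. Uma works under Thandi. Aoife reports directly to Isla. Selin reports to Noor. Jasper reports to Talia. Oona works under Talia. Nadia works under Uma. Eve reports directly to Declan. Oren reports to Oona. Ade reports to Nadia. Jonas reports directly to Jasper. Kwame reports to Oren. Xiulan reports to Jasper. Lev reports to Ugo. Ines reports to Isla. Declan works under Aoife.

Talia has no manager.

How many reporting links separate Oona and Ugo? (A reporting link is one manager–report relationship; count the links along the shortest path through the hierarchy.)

Oona is 1 level below Talia, and Ugo is 1 level below Talia (their lowest common manager). The shortest path runs up from Oona to Talia and back down to Ugo: 1 + 1 = 2 links.

2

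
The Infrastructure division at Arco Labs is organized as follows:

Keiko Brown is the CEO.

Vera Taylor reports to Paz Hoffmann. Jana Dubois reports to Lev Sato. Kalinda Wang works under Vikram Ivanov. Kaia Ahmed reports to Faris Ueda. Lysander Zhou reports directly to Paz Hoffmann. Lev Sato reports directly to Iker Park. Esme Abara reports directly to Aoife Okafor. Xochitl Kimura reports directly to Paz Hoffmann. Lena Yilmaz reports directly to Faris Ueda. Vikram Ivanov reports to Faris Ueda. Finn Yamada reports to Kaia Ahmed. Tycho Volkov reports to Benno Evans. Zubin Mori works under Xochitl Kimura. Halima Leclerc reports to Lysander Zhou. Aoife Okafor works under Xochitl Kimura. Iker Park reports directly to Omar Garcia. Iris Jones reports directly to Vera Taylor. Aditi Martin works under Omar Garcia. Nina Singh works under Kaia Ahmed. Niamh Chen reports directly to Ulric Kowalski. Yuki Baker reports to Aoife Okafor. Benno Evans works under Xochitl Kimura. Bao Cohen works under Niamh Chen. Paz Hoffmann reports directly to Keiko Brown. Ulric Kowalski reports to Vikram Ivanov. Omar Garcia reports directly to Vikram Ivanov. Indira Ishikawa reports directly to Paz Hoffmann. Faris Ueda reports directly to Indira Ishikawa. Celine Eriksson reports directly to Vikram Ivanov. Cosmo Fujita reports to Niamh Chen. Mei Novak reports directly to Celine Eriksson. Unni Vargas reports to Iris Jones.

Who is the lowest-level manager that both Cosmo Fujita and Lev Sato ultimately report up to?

Cosmo Fujita's chain of managers is Niamh Chen, Ulric Kowalski, Vikram Ivanov, Faris Ueda, Indira Ishikawa, Paz Hoffmann, Keiko Brown. Lev Sato's chain of managers is Iker Park, Omar Garcia, Vikram Ivanov, Faris Ueda, Indira Ishikawa, Paz Hoffmann, Keiko Brown. The first manager that appears in both chains is Vikram Ivanov.

Vikram Ivanov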